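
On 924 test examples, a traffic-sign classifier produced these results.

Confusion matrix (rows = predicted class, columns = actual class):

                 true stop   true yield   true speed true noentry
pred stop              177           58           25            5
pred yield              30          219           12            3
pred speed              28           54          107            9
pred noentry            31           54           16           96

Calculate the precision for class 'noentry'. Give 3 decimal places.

0.487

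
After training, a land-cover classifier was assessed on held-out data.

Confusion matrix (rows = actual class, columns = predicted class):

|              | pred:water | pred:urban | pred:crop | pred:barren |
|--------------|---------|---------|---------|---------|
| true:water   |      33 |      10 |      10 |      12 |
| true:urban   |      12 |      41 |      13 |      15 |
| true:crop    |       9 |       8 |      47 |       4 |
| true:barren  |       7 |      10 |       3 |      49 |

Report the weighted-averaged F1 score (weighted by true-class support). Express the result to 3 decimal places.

0.597

Per-class F1 score (2·TP/(2·TP+FP+FN)):
  water: TP=33, FP=12+9+7=28, FN=10+10+12=32 → 66/126 = 0.5238
  urban: TP=41, FP=10+8+10=28, FN=12+13+15=40 → 82/150 = 0.5467
  crop: TP=47, FP=10+13+3=26, FN=9+8+4=21 → 94/141 = 0.6667
  barren: TP=49, FP=12+15+4=31, FN=7+10+3=20 → 98/149 = 0.6577
Weighted-F1 score = Σ (supportᵢ/N)·F1 scoreᵢ with N=283: (65/283)·0.5238 + (81/283)·0.5467 + (68/283)·0.6667 + (69/283)·0.6577 = 0.597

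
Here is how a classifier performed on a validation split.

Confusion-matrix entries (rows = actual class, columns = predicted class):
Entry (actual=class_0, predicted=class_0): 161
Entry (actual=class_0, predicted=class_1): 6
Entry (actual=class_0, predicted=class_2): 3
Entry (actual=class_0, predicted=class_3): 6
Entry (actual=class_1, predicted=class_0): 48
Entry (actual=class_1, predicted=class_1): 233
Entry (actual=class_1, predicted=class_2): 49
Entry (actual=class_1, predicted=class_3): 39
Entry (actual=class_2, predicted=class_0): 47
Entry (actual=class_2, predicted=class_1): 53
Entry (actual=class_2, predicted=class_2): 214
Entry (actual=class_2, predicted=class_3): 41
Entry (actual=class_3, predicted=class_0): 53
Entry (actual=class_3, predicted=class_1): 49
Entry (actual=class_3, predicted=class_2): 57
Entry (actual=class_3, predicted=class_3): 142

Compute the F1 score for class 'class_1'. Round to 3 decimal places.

0.656

Take TP from the diagonal, FP from the rest of the 'class_1' prediction marginal, FN from the rest of the 'class_1' actual marginal.
F1 score = 2·TP/(2·TP+FP+FN).
class_1: TP=233, FP=6+53+49=108, FN=48+49+39=136 → 466/710 = 0.6563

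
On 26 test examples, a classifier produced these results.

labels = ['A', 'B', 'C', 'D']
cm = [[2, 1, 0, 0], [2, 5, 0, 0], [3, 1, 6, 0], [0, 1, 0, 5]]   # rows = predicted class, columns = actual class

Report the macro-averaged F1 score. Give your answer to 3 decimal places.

0.681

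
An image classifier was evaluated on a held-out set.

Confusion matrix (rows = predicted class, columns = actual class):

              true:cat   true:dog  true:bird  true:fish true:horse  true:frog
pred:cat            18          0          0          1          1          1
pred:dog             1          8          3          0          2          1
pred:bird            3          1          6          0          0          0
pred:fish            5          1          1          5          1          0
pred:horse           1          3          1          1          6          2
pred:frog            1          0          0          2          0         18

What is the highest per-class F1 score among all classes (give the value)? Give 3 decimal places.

0.837

Per-class F1 score (2·TP/(2·TP+FP+FN)):
  cat: TP=18, FP=0+0+1+1+1=3, FN=1+3+5+1+1=11 → 36/50 = 0.7200
  dog: TP=8, FP=1+3+0+2+1=7, FN=0+1+1+3+0=5 → 16/28 = 0.5714
  bird: TP=6, FP=3+1+0+0+0=4, FN=0+3+1+1+0=5 → 12/21 = 0.5714
  fish: TP=5, FP=5+1+1+1+0=8, FN=1+0+0+1+2=4 → 10/22 = 0.4545
  horse: TP=6, FP=1+3+1+1+2=8, FN=1+2+0+1+0=4 → 12/24 = 0.5000
  frog: TP=18, FP=1+0+0+2+0=3, FN=1+1+0+0+2=4 → 36/43 = 0.8372
Highest is class 'frog' with F1 score = 0.837.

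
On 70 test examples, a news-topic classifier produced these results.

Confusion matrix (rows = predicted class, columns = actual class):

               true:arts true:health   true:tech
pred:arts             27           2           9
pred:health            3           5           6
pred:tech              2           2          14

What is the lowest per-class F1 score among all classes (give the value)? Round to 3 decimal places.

0.435

Per-class F1 score (2·TP/(2·TP+FP+FN)):
  arts: TP=27, FP=2+9=11, FN=3+2=5 → 54/70 = 0.7714
  health: TP=5, FP=3+6=9, FN=2+2=4 → 10/23 = 0.4348
  tech: TP=14, FP=2+2=4, FN=9+6=15 → 28/47 = 0.5957
Lowest is class 'health' with F1 score = 0.435.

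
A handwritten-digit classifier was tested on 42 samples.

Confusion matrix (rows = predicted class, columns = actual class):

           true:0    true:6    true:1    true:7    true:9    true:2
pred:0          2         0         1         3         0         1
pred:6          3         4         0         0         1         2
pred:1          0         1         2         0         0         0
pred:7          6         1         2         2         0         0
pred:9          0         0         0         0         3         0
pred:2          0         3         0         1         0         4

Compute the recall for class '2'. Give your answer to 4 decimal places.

0.5714

Treat '2' as positive and all other classes as negative.
recall = TP/(TP+FN).
2: TP=4, FN=1+2+0+0+0=3 → 4/7 = 0.57143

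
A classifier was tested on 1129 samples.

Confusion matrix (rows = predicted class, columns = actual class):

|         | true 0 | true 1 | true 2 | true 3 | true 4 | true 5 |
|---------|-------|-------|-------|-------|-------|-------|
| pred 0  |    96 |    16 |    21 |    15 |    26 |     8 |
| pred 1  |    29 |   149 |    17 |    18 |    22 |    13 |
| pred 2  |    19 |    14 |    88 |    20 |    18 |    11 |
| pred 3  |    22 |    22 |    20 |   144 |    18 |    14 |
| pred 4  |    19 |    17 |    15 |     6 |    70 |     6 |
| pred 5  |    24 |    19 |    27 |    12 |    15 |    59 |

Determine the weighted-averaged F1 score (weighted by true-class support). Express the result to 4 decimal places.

0.5351

Per-class F1 score (2·TP/(2·TP+FP+FN)):
  0: TP=96, FP=16+21+15+26+8=86, FN=29+19+22+19+24=113 → 192/391 = 0.49105
  1: TP=149, FP=29+17+18+22+13=99, FN=16+14+22+17+19=88 → 298/485 = 0.61443
  2: TP=88, FP=19+14+20+18+11=82, FN=21+17+20+15+27=100 → 176/358 = 0.49162
  3: TP=144, FP=22+22+20+18+14=96, FN=15+18+20+6+12=71 → 288/455 = 0.63297
  4: TP=70, FP=19+17+15+6+6=63, FN=26+22+18+18+15=99 → 140/302 = 0.46358
  5: TP=59, FP=24+19+27+12+15=97, FN=8+13+11+14+6=52 → 118/267 = 0.44195
Weighted-F1 score = Σ (supportᵢ/N)·F1 scoreᵢ with N=1129: (209/1129)·0.49105 + (237/1129)·0.61443 + (188/1129)·0.49162 + (215/1129)·0.63297 + (169/1129)·0.46358 + (111/1129)·0.44195 = 0.5351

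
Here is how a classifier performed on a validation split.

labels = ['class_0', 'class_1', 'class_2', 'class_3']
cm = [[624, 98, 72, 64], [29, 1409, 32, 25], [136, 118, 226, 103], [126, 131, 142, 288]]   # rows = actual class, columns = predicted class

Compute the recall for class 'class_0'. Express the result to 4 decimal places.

One-vs-rest for 'class_0': TP = diagonal; FP = other classes predicted 'class_0'; FN = 'class_0' predicted as other.
recall = TP/(TP+FN).
class_0: TP=624, FN=98+72+64=234 → 624/858 = 0.72727

0.7273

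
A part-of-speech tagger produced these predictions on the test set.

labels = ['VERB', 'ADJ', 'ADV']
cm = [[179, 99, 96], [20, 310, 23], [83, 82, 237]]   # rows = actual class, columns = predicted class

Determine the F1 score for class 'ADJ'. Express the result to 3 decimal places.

0.735

One-vs-rest for 'ADJ': TP = diagonal; FP = other classes predicted 'ADJ'; FN = 'ADJ' predicted as other.
F1 score = 2·TP/(2·TP+FP+FN).
ADJ: TP=310, FP=99+82=181, FN=20+23=43 → 620/844 = 0.7346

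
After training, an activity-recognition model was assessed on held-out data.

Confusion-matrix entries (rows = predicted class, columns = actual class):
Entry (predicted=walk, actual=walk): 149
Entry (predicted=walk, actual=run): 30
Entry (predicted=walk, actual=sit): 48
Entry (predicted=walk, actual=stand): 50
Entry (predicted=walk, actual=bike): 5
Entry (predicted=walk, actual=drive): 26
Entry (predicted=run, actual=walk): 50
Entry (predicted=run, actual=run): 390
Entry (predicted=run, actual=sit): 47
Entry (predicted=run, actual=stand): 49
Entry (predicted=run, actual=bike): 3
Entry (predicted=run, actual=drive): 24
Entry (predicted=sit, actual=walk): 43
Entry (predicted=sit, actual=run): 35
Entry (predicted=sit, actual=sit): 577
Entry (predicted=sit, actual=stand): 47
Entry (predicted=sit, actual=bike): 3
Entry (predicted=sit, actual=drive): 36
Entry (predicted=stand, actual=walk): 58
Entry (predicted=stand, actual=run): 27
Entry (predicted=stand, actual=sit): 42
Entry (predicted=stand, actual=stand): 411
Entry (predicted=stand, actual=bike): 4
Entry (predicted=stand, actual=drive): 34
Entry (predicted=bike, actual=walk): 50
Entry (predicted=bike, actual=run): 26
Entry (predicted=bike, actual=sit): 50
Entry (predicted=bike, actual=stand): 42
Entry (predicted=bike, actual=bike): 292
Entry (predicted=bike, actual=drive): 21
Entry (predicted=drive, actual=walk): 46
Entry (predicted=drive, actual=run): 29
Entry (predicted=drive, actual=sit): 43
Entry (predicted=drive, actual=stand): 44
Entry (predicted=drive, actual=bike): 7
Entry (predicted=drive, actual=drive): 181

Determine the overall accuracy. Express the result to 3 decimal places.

0.662

Accuracy = trace / total = (149+390+577+411+292+181=2000) / 3019 = 2000/3019 = 0.662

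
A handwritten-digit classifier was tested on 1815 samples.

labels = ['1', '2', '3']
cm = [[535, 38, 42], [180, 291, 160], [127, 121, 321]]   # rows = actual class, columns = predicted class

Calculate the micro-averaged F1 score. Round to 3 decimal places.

Micro-averaging pools counts across classes: ΣTP=1147, ΣFP=668, ΣFN=668.
Micro-F1 score = 2·TP/(2·TP+FP+FN) on pooled counts = 0.632 (equals overall accuracy in single-label multiclass).

0.632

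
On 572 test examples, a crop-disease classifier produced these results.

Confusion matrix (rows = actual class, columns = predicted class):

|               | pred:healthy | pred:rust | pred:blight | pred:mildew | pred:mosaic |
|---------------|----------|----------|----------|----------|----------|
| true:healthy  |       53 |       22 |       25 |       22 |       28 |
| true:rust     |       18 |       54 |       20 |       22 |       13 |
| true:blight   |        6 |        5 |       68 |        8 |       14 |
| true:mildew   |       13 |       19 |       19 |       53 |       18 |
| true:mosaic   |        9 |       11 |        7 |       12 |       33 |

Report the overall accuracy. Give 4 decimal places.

Accuracy = trace / total = (53+54+68+53+33=261) / 572 = 261/572 = 0.4563

0.4563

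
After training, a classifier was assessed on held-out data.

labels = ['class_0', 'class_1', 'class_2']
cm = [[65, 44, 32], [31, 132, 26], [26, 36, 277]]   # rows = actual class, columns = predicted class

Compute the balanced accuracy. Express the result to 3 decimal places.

0.659

Balanced accuracy = mean of per-class recall.
  class_0: recall = 65/141 = 0.4610
  class_1: recall = 132/189 = 0.6984
  class_2: recall = 277/339 = 0.8171
Mean = (0.4610 + 0.6984 + 0.8171) / 3 = 0.659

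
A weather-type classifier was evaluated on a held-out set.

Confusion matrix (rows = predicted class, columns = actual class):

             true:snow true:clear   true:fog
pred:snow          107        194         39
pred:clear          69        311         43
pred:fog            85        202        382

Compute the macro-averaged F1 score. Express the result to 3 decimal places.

Per-class F1 score (2·TP/(2·TP+FP+FN)):
  snow: TP=107, FP=194+39=233, FN=69+85=154 → 214/601 = 0.3561
  clear: TP=311, FP=69+43=112, FN=194+202=396 → 622/1130 = 0.5504
  fog: TP=382, FP=85+202=287, FN=39+43=82 → 764/1133 = 0.6743
Macro-F1 score = mean = (0.3561 + 0.5504 + 0.6743) / 3 = 0.527

0.527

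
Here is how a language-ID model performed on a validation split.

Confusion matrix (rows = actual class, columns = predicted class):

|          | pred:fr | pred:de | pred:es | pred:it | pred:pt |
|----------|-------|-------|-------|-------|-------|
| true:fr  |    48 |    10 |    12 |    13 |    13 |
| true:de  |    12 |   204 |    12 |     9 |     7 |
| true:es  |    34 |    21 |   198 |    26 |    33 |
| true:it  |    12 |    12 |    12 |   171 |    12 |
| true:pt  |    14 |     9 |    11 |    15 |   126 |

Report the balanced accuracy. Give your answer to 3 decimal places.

Balanced accuracy = mean of per-class recall.
  fr: recall = 48/96 = 0.5000
  de: recall = 204/244 = 0.8361
  es: recall = 198/312 = 0.6346
  it: recall = 171/219 = 0.7808
  pt: recall = 126/175 = 0.7200
Mean = (0.5000 + 0.8361 + 0.6346 + 0.7808 + 0.7200) / 5 = 0.694

0.694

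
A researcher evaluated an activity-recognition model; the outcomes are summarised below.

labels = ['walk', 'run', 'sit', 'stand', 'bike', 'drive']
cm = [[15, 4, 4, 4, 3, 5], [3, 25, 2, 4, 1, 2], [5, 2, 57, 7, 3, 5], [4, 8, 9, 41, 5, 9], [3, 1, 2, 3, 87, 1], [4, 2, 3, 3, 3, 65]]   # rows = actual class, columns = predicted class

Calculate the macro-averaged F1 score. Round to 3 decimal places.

0.674

Per-class F1 score (2·TP/(2·TP+FP+FN)):
  walk: TP=15, FP=3+5+4+3+4=19, FN=4+4+4+3+5=20 → 30/69 = 0.4348
  run: TP=25, FP=4+2+8+1+2=17, FN=3+2+4+1+2=12 → 50/79 = 0.6329
  sit: TP=57, FP=4+2+9+2+3=20, FN=5+2+7+3+5=22 → 114/156 = 0.7308
  stand: TP=41, FP=4+4+7+3+3=21, FN=4+8+9+5+9=35 → 82/138 = 0.5942
  bike: TP=87, FP=3+1+3+5+3=15, FN=3+1+2+3+1=10 → 174/199 = 0.8744
  drive: TP=65, FP=5+2+5+9+1=22, FN=4+2+3+3+3=15 → 130/167 = 0.7784
Macro-F1 score = mean = (0.4348 + 0.6329 + 0.7308 + 0.5942 + 0.8744 + 0.7784) / 6 = 0.674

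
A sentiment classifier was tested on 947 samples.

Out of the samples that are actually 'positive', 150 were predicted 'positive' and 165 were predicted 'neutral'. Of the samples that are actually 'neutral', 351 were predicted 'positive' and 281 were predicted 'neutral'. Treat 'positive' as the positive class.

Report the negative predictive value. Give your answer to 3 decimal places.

0.630

NPV = TN/(TN+FN) = 281/(281+165) = 0.630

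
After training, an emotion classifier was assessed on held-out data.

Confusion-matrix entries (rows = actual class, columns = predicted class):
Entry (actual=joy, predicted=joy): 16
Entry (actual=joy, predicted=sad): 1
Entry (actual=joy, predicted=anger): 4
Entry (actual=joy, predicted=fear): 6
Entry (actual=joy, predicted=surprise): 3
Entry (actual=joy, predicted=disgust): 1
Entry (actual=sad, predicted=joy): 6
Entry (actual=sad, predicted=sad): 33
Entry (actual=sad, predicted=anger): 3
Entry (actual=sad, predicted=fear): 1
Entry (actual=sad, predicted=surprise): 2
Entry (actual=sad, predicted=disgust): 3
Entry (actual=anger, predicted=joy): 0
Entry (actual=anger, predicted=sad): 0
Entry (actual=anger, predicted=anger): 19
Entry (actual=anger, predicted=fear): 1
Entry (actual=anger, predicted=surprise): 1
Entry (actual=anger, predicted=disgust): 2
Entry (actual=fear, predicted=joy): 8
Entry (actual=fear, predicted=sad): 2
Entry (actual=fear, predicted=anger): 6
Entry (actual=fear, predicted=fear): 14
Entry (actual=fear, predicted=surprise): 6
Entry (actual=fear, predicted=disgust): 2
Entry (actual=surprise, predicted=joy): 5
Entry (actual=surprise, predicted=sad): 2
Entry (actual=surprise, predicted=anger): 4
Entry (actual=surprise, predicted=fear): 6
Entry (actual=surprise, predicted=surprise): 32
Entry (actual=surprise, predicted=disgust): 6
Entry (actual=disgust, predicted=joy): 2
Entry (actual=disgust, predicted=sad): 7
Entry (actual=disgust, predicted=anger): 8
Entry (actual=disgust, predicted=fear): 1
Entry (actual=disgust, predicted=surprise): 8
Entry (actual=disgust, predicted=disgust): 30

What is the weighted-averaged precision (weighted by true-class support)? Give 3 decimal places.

Per-class precision (TP/(TP+FP)):
  joy: TP=16, FP=6+0+8+5+2=21 → 16/37 = 0.4324
  sad: TP=33, FP=1+0+2+2+7=12 → 33/45 = 0.7333
  anger: TP=19, FP=4+3+6+4+8=25 → 19/44 = 0.4318
  fear: TP=14, FP=6+1+1+6+1=15 → 14/29 = 0.4828
  surprise: TP=32, FP=3+2+1+6+8=20 → 32/52 = 0.6154
  disgust: TP=30, FP=1+3+2+2+6=14 → 30/44 = 0.6818
Weighted-precision = Σ (supportᵢ/N)·precisionᵢ with N=251: (31/251)·0.4324 + (48/251)·0.7333 + (23/251)·0.4318 + (38/251)·0.4828 + (55/251)·0.6154 + (56/251)·0.6818 = 0.593

0.593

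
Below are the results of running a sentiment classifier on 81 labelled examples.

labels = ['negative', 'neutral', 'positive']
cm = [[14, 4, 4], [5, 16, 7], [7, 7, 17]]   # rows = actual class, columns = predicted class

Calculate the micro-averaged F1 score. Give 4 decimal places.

Micro-averaging pools counts across classes: ΣTP=47, ΣFP=34, ΣFN=34.
Micro-F1 score = 2·TP/(2·TP+FP+FN) on pooled counts = 0.5802 (equals overall accuracy in single-label multiclass).

0.5802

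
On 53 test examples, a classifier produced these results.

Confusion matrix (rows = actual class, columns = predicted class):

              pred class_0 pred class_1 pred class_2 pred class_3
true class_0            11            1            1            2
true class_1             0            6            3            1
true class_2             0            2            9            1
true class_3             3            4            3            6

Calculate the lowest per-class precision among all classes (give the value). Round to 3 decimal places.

Per-class precision (TP/(TP+FP)):
  class_0: TP=11, FP=0+0+3=3 → 11/14 = 0.7857
  class_1: TP=6, FP=1+2+4=7 → 6/13 = 0.4615
  class_2: TP=9, FP=1+3+3=7 → 9/16 = 0.5625
  class_3: TP=6, FP=2+1+1=4 → 6/10 = 0.6000
Lowest is class 'class_1' with precision = 0.462.

0.462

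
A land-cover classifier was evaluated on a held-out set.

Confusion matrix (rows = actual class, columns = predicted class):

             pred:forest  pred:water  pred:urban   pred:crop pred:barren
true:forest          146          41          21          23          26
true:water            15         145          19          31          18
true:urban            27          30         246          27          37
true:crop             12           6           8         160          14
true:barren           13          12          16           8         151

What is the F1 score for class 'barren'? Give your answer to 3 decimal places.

0.677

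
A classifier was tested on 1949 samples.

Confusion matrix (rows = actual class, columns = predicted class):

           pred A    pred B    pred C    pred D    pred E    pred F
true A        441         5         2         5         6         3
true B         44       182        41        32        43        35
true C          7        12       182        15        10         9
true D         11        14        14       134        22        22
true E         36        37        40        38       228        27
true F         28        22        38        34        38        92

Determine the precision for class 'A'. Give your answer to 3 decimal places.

0.778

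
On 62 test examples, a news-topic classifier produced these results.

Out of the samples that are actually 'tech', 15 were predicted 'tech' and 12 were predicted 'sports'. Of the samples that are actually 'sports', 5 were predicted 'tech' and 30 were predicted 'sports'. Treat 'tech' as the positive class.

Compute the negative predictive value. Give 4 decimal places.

NPV = TN/(TN+FN) = 30/(30+12) = 0.7143

0.7143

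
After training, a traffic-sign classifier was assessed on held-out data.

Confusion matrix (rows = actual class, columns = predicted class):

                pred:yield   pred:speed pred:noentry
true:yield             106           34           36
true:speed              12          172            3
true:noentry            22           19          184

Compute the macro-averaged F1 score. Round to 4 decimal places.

Per-class F1 score (2·TP/(2·TP+FP+FN)):
  yield: TP=106, FP=12+22=34, FN=34+36=70 → 212/316 = 0.67089
  speed: TP=172, FP=34+19=53, FN=12+3=15 → 344/412 = 0.83495
  noentry: TP=184, FP=36+3=39, FN=22+19=41 → 368/448 = 0.82143
Macro-F1 score = mean = (0.67089 + 0.83495 + 0.82143) / 3 = 0.7758

0.7758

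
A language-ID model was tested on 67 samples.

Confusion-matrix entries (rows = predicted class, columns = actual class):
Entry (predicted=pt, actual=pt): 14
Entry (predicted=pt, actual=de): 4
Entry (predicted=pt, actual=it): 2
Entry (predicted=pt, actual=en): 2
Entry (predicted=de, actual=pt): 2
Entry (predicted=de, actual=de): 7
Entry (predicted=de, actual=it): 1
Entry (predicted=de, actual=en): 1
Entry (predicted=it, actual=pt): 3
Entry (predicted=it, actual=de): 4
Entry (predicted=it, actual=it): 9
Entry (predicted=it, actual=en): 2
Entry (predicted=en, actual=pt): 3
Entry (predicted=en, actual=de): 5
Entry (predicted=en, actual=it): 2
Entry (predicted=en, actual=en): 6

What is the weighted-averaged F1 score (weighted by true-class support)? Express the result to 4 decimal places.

0.5343

Per-class F1 score (2·TP/(2·TP+FP+FN)):
  pt: TP=14, FP=4+2+2=8, FN=2+3+3=8 → 28/44 = 0.63636
  de: TP=7, FP=2+1+1=4, FN=4+4+5=13 → 14/31 = 0.45161
  it: TP=9, FP=3+4+2=9, FN=2+1+2=5 → 18/32 = 0.56250
  en: TP=6, FP=3+5+2=10, FN=2+1+2=5 → 12/27 = 0.44444
Weighted-F1 score = Σ (supportᵢ/N)·F1 scoreᵢ with N=67: (22/67)·0.63636 + (20/67)·0.45161 + (14/67)·0.56250 + (11/67)·0.44444 = 0.5343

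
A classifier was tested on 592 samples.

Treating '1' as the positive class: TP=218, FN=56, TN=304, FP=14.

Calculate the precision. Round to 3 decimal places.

Precision = TP/(TP+FP) = 218/(218+14) = 218/232 = 0.940

0.940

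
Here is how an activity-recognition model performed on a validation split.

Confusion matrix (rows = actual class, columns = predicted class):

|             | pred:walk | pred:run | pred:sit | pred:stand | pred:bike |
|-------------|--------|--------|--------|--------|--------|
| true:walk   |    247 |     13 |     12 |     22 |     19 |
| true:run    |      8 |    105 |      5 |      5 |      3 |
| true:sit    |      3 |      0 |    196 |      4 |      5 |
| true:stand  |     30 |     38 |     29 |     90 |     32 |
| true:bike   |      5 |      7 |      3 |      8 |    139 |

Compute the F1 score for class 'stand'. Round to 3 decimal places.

One-vs-rest for 'stand': TP = diagonal; FP = other classes predicted 'stand'; FN = 'stand' predicted as other.
F1 score = 2·TP/(2·TP+FP+FN).
stand: TP=90, FP=22+5+4+8=39, FN=30+38+29+32=129 → 180/348 = 0.5172

0.517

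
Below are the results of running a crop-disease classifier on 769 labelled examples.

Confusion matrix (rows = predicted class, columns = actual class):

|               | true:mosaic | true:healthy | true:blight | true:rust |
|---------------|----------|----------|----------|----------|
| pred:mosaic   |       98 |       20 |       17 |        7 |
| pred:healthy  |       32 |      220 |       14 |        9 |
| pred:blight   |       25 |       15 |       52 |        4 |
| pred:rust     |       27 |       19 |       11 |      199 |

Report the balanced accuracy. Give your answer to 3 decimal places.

Balanced accuracy = mean of per-class recall.
  mosaic: recall = 98/182 = 0.5385
  healthy: recall = 220/274 = 0.8029
  blight: recall = 52/94 = 0.5532
  rust: recall = 199/219 = 0.9087
Mean = (0.5385 + 0.8029 + 0.5532 + 0.9087) / 4 = 0.701

0.701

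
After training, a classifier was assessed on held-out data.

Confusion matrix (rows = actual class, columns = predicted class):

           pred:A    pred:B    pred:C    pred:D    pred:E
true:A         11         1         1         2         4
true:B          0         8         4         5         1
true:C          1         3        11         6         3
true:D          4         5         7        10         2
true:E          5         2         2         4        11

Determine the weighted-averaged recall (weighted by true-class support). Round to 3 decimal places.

Per-class recall (TP/(TP+FN)):
  A: TP=11, FN=1+1+2+4=8 → 11/19 = 0.5789
  B: TP=8, FN=0+4+5+1=10 → 8/18 = 0.4444
  C: TP=11, FN=1+3+6+3=13 → 11/24 = 0.4583
  D: TP=10, FN=4+5+7+2=18 → 10/28 = 0.3571
  E: TP=11, FN=5+2+2+4=13 → 11/24 = 0.4583
Weighted-recall = Σ (supportᵢ/N)·recallᵢ with N=113: (19/113)·0.5789 + (18/113)·0.4444 + (24/113)·0.4583 + (28/113)·0.3571 + (24/113)·0.4583 = 0.451

0.451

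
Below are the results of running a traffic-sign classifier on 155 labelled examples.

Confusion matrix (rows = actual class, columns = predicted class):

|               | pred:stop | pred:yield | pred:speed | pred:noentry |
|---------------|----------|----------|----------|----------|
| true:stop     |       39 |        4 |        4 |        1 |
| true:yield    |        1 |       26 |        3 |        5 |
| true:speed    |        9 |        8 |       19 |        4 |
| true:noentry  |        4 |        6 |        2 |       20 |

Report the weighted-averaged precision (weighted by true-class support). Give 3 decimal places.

0.674

Per-class precision (TP/(TP+FP)):
  stop: TP=39, FP=1+9+4=14 → 39/53 = 0.7358
  yield: TP=26, FP=4+8+6=18 → 26/44 = 0.5909
  speed: TP=19, FP=4+3+2=9 → 19/28 = 0.6786
  noentry: TP=20, FP=1+5+4=10 → 20/30 = 0.6667
Weighted-precision = Σ (supportᵢ/N)·precisionᵢ with N=155: (48/155)·0.7358 + (35/155)·0.5909 + (40/155)·0.6786 + (32/155)·0.6667 = 0.674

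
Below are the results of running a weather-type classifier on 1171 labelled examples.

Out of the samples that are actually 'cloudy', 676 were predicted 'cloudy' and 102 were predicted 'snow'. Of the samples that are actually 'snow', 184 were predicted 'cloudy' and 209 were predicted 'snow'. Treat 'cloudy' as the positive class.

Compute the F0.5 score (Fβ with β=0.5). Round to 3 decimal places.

0.801

Fβ = (1+β²)·TP / ((1+β²)·TP + β²·FN + FP), with β²=1/4
= 1.25·676 / (1.25·676 + 0.25·102 + 184) = 0.801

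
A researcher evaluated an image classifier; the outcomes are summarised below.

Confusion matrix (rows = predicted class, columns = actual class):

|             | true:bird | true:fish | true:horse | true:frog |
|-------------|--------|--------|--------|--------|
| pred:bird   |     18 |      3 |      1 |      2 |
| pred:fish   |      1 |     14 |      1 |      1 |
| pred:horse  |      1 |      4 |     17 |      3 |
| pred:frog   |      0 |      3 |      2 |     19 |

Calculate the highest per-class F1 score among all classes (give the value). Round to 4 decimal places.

Per-class F1 score (2·TP/(2·TP+FP+FN)):
  bird: TP=18, FP=3+1+2=6, FN=1+1+0=2 → 36/44 = 0.81818
  fish: TP=14, FP=1+1+1=3, FN=3+4+3=10 → 28/41 = 0.68293
  horse: TP=17, FP=1+4+3=8, FN=1+1+2=4 → 34/46 = 0.73913
  frog: TP=19, FP=0+3+2=5, FN=2+1+3=6 → 38/49 = 0.77551
Highest is class 'bird' with F1 score = 0.8182.

0.8182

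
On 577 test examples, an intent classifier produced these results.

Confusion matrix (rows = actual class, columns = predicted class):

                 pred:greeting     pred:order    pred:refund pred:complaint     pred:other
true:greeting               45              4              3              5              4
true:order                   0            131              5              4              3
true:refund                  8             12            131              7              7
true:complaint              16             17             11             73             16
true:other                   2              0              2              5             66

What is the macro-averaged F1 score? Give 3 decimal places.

Per-class F1 score (2·TP/(2·TP+FP+FN)):
  greeting: TP=45, FP=0+8+16+2=26, FN=4+3+5+4=16 → 90/132 = 0.6818
  order: TP=131, FP=4+12+17+0=33, FN=0+5+4+3=12 → 262/307 = 0.8534
  refund: TP=131, FP=3+5+11+2=21, FN=8+12+7+7=34 → 262/317 = 0.8265
  complaint: TP=73, FP=5+4+7+5=21, FN=16+17+11+16=60 → 146/227 = 0.6432
  other: TP=66, FP=4+3+7+16=30, FN=2+0+2+5=9 → 132/171 = 0.7719
Macro-F1 score = mean = (0.6818 + 0.8534 + 0.8265 + 0.6432 + 0.7719) / 5 = 0.755

0.755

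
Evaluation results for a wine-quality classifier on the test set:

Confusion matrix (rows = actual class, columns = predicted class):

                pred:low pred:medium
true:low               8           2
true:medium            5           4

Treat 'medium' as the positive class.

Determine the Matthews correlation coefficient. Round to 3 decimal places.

0.263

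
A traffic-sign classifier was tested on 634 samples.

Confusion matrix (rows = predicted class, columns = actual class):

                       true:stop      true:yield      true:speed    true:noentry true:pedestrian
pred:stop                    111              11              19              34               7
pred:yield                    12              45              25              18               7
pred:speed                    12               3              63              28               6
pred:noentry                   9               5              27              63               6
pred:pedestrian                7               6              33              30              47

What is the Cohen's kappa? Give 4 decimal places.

Observed agreement pₒ = trace/N = 329/634 = 0.51893
Expected agreement pₑ = Σ (rowᵢ·colᵢ)/N² = (151·182 + 70·107 + 167·112 + 173·110 + 73·123)/634² = 0.20322
κ = (pₒ − pₑ)/(1 − pₑ) = (0.51893 − 0.20322)/(1 − 0.20322) = 0.3962

0.3962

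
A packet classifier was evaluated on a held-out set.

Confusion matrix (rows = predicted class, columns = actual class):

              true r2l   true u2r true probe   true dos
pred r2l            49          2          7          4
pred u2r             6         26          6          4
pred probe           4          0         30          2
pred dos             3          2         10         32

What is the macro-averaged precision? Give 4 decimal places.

0.7309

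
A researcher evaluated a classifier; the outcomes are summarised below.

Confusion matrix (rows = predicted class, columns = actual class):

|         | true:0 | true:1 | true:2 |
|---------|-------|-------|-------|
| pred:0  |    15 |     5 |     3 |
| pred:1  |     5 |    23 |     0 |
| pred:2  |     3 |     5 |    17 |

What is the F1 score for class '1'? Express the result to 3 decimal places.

0.754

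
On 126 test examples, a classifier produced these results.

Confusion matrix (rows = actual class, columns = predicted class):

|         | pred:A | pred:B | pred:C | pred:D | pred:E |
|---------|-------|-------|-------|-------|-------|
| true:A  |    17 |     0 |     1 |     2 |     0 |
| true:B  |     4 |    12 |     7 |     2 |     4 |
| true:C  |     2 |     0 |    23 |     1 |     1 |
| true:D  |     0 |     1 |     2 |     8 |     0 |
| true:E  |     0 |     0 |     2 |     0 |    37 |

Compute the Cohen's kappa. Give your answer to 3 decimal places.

0.703

Observed agreement pₒ = trace/N = 97/126 = 0.7698
Expected agreement pₑ = Σ (rowᵢ·colᵢ)/N² = (20·23 + 29·13 + 27·35 + 11·13 + 39·42)/126² = 0.2244
κ = (pₒ − pₑ)/(1 − pₑ) = (0.7698 − 0.2244)/(1 − 0.2244) = 0.703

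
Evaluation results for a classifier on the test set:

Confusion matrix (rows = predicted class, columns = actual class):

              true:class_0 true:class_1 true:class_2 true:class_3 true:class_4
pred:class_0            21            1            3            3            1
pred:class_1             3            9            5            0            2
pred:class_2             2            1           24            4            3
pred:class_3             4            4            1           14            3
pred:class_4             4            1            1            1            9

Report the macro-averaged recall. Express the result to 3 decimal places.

0.604

Per-class recall (TP/(TP+FN)):
  class_0: TP=21, FN=3+2+4+4=13 → 21/34 = 0.6176
  class_1: TP=9, FN=1+1+4+1=7 → 9/16 = 0.5625
  class_2: TP=24, FN=3+5+1+1=10 → 24/34 = 0.7059
  class_3: TP=14, FN=3+0+4+1=8 → 14/22 = 0.6364
  class_4: TP=9, FN=1+2+3+3=9 → 9/18 = 0.5000
Macro-recall = mean = (0.6176 + 0.5625 + 0.7059 + 0.6364 + 0.5000) / 5 = 0.604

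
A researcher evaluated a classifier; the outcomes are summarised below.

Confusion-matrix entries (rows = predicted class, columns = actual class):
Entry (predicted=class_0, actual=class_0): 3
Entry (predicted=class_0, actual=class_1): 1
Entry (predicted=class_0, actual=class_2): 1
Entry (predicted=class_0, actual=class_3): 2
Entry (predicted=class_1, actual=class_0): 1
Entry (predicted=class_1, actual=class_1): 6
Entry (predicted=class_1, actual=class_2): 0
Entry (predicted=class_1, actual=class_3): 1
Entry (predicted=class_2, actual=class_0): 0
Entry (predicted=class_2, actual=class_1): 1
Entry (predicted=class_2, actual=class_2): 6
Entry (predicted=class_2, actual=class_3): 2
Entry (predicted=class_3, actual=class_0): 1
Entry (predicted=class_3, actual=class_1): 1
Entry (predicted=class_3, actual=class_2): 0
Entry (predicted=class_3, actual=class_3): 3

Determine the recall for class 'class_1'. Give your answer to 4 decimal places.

Treat 'class_1' as positive and all other classes as negative.
recall = TP/(TP+FN).
class_1: TP=6, FN=1+1+1=3 → 6/9 = 0.66667

0.6667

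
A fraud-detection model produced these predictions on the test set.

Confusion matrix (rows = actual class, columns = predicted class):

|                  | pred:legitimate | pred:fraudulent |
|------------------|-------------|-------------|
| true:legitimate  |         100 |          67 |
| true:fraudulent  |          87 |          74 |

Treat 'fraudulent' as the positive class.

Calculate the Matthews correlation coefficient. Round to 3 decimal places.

0.059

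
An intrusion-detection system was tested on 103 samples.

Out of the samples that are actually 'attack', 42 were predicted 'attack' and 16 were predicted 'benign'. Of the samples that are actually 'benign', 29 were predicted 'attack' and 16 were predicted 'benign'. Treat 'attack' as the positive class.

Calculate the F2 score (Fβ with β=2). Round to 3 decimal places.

Fβ = (1+β²)·TP / ((1+β²)·TP + β²·FN + FP), with β²=4
= 5·42 / (5·42 + 4·16 + 29) = 0.693

0.693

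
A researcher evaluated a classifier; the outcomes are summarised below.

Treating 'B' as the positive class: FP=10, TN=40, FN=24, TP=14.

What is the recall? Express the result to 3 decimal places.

0.368

Recall = TP/(TP+FN) = 14/(14+24) = 14/38 = 0.368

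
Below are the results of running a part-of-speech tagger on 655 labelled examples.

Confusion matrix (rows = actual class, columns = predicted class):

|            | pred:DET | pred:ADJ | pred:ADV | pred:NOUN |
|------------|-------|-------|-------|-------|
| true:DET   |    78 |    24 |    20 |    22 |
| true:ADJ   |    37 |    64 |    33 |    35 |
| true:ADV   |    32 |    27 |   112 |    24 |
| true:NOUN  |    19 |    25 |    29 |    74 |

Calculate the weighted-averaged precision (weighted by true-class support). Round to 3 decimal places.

0.500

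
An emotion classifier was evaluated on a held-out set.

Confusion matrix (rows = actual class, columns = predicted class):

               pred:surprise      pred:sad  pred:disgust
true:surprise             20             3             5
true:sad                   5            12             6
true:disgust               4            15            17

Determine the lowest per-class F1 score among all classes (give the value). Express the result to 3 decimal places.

Per-class F1 score (2·TP/(2·TP+FP+FN)):
  surprise: TP=20, FP=5+4=9, FN=3+5=8 → 40/57 = 0.7018
  sad: TP=12, FP=3+15=18, FN=5+6=11 → 24/53 = 0.4528
  disgust: TP=17, FP=5+6=11, FN=4+15=19 → 34/64 = 0.5313
Lowest is class 'sad' with F1 score = 0.453.

0.453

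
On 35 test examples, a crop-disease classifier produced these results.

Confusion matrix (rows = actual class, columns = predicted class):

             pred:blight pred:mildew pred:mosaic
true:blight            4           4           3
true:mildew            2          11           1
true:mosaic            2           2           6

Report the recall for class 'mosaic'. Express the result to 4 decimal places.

0.6000

Take TP from the diagonal, FP from the rest of the 'mosaic' prediction marginal, FN from the rest of the 'mosaic' actual marginal.
recall = TP/(TP+FN).
mosaic: TP=6, FN=2+2=4 → 6/10 = 0.60000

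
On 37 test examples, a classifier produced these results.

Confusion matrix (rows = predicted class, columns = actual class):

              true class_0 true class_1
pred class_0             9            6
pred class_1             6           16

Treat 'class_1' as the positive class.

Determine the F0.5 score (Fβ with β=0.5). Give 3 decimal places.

0.727

Fβ = (1+β²)·TP / ((1+β²)·TP + β²·FN + FP), with β²=1/4
= 1.25·16 / (1.25·16 + 0.25·6 + 6) = 0.727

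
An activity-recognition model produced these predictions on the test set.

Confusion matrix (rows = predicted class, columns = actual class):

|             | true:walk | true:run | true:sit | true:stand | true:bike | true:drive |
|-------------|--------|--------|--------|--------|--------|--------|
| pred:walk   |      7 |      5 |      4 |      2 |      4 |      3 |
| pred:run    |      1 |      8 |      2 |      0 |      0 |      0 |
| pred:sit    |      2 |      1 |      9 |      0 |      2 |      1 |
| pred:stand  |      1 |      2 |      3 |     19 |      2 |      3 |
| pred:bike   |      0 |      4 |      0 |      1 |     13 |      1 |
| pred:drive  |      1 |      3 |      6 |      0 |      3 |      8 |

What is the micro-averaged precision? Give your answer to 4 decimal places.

Micro-averaging pools counts across classes: ΣTP=64, ΣFP=57, ΣFN=57.
Micro-precision = TP/(TP+FP) on pooled counts = 0.5289 (equals overall accuracy in single-label multiclass).

0.5289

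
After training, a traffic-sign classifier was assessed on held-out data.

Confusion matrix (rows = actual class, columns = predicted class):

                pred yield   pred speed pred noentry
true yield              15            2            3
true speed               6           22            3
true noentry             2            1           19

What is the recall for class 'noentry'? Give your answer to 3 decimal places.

0.864

Take TP from the diagonal, FP from the rest of the 'noentry' prediction marginal, FN from the rest of the 'noentry' actual marginal.
recall = TP/(TP+FN).
noentry: TP=19, FN=2+1=3 → 19/22 = 0.8636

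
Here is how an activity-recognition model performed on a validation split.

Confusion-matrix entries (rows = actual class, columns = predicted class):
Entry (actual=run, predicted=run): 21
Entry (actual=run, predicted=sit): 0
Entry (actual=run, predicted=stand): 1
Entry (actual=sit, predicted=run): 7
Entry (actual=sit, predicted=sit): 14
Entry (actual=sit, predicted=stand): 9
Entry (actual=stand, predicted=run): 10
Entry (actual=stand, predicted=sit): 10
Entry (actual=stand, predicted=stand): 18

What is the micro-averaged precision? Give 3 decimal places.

0.589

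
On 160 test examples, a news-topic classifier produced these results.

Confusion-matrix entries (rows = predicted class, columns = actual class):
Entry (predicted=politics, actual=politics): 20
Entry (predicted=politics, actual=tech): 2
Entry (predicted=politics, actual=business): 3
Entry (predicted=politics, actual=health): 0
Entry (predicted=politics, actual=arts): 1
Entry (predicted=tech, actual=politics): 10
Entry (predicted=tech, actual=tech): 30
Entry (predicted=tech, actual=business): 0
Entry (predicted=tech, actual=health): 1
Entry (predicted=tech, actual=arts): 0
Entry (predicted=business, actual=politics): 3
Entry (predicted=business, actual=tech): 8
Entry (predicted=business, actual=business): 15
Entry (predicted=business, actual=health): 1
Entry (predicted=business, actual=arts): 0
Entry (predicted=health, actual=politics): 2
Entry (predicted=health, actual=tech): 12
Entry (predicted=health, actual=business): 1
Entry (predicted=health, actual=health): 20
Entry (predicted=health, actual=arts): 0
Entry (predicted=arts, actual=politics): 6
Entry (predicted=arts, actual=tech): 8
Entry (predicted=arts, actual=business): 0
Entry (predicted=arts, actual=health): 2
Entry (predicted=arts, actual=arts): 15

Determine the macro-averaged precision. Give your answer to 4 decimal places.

0.6224

Per-class precision (TP/(TP+FP)):
  politics: TP=20, FP=2+3+0+1=6 → 20/26 = 0.76923
  tech: TP=30, FP=10+0+1+0=11 → 30/41 = 0.73171
  business: TP=15, FP=3+8+1+0=12 → 15/27 = 0.55556
  health: TP=20, FP=2+12+1+0=15 → 20/35 = 0.57143
  arts: TP=15, FP=6+8+0+2=16 → 15/31 = 0.48387
Macro-precision = mean = (0.76923 + 0.73171 + 0.55556 + 0.57143 + 0.48387) / 5 = 0.6224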